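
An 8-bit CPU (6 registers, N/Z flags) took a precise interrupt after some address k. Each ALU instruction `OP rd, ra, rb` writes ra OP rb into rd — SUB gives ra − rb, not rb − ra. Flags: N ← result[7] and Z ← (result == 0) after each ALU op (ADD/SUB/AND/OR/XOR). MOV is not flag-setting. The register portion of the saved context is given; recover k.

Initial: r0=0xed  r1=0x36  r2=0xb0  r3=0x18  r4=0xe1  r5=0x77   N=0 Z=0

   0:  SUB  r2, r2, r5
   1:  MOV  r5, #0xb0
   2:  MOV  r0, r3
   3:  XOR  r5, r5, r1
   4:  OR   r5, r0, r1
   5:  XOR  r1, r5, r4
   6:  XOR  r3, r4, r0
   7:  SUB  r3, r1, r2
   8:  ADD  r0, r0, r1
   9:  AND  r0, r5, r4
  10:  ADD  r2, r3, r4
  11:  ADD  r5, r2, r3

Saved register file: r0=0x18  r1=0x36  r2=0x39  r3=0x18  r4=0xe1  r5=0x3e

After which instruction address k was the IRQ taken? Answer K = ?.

after  0: r0=0xed r1=0x36 r2=0x39 r3=0x18 r4=0xe1 r5=0x77  N=0 Z=0
after  1: r0=0xed r1=0x36 r2=0x39 r3=0x18 r4=0xe1 r5=0xb0  N=0 Z=0
after  2: r0=0x18 r1=0x36 r2=0x39 r3=0x18 r4=0xe1 r5=0xb0  N=0 Z=0
after  3: r0=0x18 r1=0x36 r2=0x39 r3=0x18 r4=0xe1 r5=0x86  N=1 Z=0
after  4: r0=0x18 r1=0x36 r2=0x39 r3=0x18 r4=0xe1 r5=0x3e  N=0 Z=0
-- IRQ taken; context saved, return-PC = 5 --

K = 4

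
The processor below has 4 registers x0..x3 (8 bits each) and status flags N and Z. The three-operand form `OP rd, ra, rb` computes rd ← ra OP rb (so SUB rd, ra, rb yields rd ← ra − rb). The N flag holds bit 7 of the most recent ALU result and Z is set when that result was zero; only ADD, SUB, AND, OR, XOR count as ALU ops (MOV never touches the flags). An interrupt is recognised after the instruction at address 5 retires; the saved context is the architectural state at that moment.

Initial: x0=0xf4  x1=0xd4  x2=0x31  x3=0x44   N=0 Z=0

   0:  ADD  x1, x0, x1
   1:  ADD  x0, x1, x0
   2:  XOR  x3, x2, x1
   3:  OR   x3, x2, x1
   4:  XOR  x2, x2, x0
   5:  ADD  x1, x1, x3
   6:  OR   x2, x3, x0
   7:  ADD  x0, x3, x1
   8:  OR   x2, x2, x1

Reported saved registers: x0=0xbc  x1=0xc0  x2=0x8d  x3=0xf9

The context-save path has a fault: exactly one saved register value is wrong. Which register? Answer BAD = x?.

BAD = x1

after  0: x0=0xf4 x1=0xc8 x2=0x31 x3=0x44  N=1 Z=0
after  1: x0=0xbc x1=0xc8 x2=0x31 x3=0x44  N=1 Z=0
after  2: x0=0xbc x1=0xc8 x2=0x31 x3=0xf9  N=1 Z=0
after  3: x0=0xbc x1=0xc8 x2=0x31 x3=0xf9  N=1 Z=0
after  4: x0=0xbc x1=0xc8 x2=0x8d x3=0xf9  N=1 Z=0
after  5: x0=0xbc x1=0xc1 x2=0x8d x3=0xf9  N=1 Z=0
-- IRQ taken; context saved, return-PC = 6 --
mismatch: x1: reported 0xc0 vs actual 0xc1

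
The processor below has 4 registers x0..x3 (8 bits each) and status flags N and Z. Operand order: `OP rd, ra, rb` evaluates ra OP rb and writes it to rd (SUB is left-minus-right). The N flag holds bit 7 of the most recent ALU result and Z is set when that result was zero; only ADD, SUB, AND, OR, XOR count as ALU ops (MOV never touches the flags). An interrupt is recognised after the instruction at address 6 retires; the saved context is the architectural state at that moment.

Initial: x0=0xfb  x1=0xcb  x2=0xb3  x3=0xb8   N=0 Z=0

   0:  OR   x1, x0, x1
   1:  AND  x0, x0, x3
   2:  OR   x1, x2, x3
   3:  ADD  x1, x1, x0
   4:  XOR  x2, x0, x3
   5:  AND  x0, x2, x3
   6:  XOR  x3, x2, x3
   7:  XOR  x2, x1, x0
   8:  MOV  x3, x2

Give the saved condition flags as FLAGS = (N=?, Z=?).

after  0: x0=0xfb x1=0xfb x2=0xb3 x3=0xb8  N=1 Z=0
after  1: x0=0xb8 x1=0xfb x2=0xb3 x3=0xb8  N=1 Z=0
after  2: x0=0xb8 x1=0xbb x2=0xb3 x3=0xb8  N=1 Z=0
after  3: x0=0xb8 x1=0x73 x2=0xb3 x3=0xb8  N=0 Z=0
after  4: x0=0xb8 x1=0x73 x2=0x00 x3=0xb8  N=0 Z=1
after  5: x0=0x00 x1=0x73 x2=0x00 x3=0xb8  N=0 Z=1
after  6: x0=0x00 x1=0x73 x2=0x00 x3=0xb8  N=1 Z=0
-- IRQ taken; context saved, return-PC = 7 --

FLAGS = (N=1, Z=0)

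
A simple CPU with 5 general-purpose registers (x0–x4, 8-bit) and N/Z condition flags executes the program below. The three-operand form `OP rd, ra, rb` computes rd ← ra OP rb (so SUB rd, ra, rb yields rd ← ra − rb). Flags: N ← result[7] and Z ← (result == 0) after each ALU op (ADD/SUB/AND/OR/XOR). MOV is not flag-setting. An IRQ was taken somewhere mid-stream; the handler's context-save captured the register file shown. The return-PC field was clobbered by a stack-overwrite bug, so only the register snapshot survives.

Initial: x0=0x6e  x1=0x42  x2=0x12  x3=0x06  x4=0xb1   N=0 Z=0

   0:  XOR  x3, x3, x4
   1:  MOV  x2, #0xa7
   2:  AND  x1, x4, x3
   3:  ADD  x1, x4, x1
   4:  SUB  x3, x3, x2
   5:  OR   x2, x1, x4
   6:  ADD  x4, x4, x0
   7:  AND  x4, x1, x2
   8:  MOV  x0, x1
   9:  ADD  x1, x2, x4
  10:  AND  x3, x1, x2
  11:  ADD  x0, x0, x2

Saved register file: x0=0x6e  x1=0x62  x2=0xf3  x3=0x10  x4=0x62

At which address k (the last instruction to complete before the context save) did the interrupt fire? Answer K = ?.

after  0: x0=0x6e x1=0x42 x2=0x12 x3=0xb7 x4=0xb1  N=1 Z=0
after  1: x0=0x6e x1=0x42 x2=0xa7 x3=0xb7 x4=0xb1  N=1 Z=0
after  2: x0=0x6e x1=0xb1 x2=0xa7 x3=0xb7 x4=0xb1  N=1 Z=0
after  3: x0=0x6e x1=0x62 x2=0xa7 x3=0xb7 x4=0xb1  N=0 Z=0
after  4: x0=0x6e x1=0x62 x2=0xa7 x3=0x10 x4=0xb1  N=0 Z=0
after  5: x0=0x6e x1=0x62 x2=0xf3 x3=0x10 x4=0xb1  N=1 Z=0
after  6: x0=0x6e x1=0x62 x2=0xf3 x3=0x10 x4=0x1f  N=0 Z=0
after  7: x0=0x6e x1=0x62 x2=0xf3 x3=0x10 x4=0x62  N=0 Z=0
-- IRQ taken; context saved, return-PC = 8 --

K = 7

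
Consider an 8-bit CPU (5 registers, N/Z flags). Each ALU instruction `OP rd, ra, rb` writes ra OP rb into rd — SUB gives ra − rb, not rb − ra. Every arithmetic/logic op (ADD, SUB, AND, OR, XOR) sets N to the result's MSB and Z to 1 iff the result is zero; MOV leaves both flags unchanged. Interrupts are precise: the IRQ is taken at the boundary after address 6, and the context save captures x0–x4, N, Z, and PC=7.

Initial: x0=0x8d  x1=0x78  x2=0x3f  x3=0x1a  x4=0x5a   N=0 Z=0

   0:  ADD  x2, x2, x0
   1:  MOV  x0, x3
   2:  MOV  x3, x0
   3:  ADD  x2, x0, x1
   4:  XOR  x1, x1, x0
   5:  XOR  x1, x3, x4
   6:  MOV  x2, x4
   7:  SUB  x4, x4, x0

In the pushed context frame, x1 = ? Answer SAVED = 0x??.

after  0: x0=0x8d x1=0x78 x2=0xcc x3=0x1a x4=0x5a  N=1 Z=0
after  1: x0=0x1a x1=0x78 x2=0xcc x3=0x1a x4=0x5a  N=1 Z=0
after  2: x0=0x1a x1=0x78 x2=0xcc x3=0x1a x4=0x5a  N=1 Z=0
after  3: x0=0x1a x1=0x78 x2=0x92 x3=0x1a x4=0x5a  N=1 Z=0
after  4: x0=0x1a x1=0x62 x2=0x92 x3=0x1a x4=0x5a  N=0 Z=0
after  5: x0=0x1a x1=0x40 x2=0x92 x3=0x1a x4=0x5a  N=0 Z=0
after  6: x0=0x1a x1=0x40 x2=0x5a x3=0x1a x4=0x5a  N=0 Z=0
-- IRQ taken; context saved, return-PC = 7 --

SAVED = 0x40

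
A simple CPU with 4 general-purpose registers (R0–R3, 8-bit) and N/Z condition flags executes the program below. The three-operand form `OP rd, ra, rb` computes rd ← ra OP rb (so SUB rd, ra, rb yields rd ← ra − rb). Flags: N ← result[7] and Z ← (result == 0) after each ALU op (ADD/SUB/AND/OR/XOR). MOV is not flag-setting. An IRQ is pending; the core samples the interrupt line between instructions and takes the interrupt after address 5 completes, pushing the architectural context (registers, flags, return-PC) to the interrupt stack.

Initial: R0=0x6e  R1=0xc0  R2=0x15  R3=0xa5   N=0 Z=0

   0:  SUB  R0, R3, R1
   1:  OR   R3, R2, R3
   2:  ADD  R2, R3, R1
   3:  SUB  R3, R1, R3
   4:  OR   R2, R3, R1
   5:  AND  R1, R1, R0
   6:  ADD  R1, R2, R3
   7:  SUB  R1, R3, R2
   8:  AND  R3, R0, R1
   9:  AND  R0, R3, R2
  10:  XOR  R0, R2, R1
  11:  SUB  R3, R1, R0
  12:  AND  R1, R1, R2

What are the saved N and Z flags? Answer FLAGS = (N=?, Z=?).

after  0: R0=0xe5 R1=0xc0 R2=0x15 R3=0xa5  N=1 Z=0
after  1: R0=0xe5 R1=0xc0 R2=0x15 R3=0xb5  N=1 Z=0
after  2: R0=0xe5 R1=0xc0 R2=0x75 R3=0xb5  N=0 Z=0
after  3: R0=0xe5 R1=0xc0 R2=0x75 R3=0x0b  N=0 Z=0
after  4: R0=0xe5 R1=0xc0 R2=0xcb R3=0x0b  N=1 Z=0
after  5: R0=0xe5 R1=0xc0 R2=0xcb R3=0x0b  N=1 Z=0
-- IRQ taken; context saved, return-PC = 6 --

FLAGS = (N=1, Z=0)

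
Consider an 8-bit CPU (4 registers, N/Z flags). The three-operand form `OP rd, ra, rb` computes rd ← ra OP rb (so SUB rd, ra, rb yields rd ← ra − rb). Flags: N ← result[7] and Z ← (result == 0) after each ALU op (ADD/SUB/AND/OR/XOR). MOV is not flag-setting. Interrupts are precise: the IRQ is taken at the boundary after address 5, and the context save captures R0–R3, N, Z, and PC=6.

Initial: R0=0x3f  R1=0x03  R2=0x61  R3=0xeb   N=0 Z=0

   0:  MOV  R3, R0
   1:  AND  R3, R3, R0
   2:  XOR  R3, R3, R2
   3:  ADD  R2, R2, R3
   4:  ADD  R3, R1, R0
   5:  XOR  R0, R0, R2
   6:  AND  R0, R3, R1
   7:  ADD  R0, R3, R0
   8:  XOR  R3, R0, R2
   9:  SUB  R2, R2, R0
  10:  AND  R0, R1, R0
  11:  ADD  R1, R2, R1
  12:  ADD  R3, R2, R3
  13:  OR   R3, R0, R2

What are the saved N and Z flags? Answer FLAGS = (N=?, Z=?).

FLAGS = (N=1, Z=0)

after  0: R0=0x3f R1=0x03 R2=0x61 R3=0x3f  N=0 Z=0
after  1: R0=0x3f R1=0x03 R2=0x61 R3=0x3f  N=0 Z=0
after  2: R0=0x3f R1=0x03 R2=0x61 R3=0x5e  N=0 Z=0
after  3: R0=0x3f R1=0x03 R2=0xbf R3=0x5e  N=1 Z=0
after  4: R0=0x3f R1=0x03 R2=0xbf R3=0x42  N=0 Z=0
after  5: R0=0x80 R1=0x03 R2=0xbf R3=0x42  N=1 Z=0
-- IRQ taken; context saved, return-PC = 6 --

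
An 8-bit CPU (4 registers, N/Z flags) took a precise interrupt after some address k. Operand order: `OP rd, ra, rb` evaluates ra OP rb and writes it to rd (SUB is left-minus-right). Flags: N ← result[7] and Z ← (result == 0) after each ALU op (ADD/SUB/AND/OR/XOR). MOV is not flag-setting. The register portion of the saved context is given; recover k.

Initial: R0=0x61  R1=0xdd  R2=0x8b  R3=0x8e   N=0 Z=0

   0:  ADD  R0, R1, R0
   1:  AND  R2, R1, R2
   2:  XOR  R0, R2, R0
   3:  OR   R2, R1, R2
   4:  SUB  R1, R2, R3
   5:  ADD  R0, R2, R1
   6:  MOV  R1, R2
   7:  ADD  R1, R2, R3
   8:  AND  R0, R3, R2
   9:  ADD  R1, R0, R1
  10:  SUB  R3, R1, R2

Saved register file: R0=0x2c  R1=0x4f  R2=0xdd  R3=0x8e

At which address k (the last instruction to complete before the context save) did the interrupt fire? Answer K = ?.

K = 5

after  0: R0=0x3e R1=0xdd R2=0x8b R3=0x8e  N=0 Z=0
after  1: R0=0x3e R1=0xdd R2=0x89 R3=0x8e  N=1 Z=0
after  2: R0=0xb7 R1=0xdd R2=0x89 R3=0x8e  N=1 Z=0
after  3: R0=0xb7 R1=0xdd R2=0xdd R3=0x8e  N=1 Z=0
after  4: R0=0xb7 R1=0x4f R2=0xdd R3=0x8e  N=0 Z=0
after  5: R0=0x2c R1=0x4f R2=0xdd R3=0x8e  N=0 Z=0
-- IRQ taken; context saved, return-PC = 6 --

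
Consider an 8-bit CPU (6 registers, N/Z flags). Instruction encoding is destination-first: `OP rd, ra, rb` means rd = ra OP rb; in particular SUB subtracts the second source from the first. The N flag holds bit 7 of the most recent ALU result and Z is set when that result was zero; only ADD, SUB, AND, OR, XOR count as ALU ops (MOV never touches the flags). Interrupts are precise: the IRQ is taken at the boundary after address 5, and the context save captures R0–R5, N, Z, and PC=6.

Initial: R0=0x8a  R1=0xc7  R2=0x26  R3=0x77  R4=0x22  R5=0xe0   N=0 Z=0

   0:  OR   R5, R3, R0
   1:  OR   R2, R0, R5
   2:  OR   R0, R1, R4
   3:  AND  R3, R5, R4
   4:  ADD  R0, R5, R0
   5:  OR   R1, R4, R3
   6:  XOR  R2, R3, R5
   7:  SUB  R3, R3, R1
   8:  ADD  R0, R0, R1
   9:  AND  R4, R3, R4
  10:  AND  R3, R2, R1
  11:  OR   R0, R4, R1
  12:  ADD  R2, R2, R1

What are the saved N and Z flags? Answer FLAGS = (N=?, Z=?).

after  0: R0=0x8a R1=0xc7 R2=0x26 R3=0x77 R4=0x22 R5=0xff  N=1 Z=0
after  1: R0=0x8a R1=0xc7 R2=0xff R3=0x77 R4=0x22 R5=0xff  N=1 Z=0
after  2: R0=0xe7 R1=0xc7 R2=0xff R3=0x77 R4=0x22 R5=0xff  N=1 Z=0
after  3: R0=0xe7 R1=0xc7 R2=0xff R3=0x22 R4=0x22 R5=0xff  N=0 Z=0
after  4: R0=0xe6 R1=0xc7 R2=0xff R3=0x22 R4=0x22 R5=0xff  N=1 Z=0
after  5: R0=0xe6 R1=0x22 R2=0xff R3=0x22 R4=0x22 R5=0xff  N=0 Z=0
-- IRQ taken; context saved, return-PC = 6 --

FLAGS = (N=0, Z=0)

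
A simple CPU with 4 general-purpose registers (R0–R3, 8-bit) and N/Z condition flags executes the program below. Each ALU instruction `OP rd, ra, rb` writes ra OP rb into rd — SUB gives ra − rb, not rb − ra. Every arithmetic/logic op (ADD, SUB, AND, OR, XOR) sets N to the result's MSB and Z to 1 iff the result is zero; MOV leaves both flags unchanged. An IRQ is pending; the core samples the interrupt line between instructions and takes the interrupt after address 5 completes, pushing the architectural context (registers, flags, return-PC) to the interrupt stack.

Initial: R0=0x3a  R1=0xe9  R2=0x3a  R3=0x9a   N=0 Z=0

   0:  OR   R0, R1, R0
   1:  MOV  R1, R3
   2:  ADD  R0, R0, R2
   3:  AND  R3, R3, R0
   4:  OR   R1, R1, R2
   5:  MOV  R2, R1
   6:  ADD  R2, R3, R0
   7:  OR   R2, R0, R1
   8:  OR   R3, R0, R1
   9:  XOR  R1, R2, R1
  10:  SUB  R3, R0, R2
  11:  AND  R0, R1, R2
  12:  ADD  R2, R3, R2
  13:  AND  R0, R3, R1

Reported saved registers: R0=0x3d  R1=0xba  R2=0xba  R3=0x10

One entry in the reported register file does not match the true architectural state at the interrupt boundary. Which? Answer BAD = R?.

after  0: R0=0xfb R1=0xe9 R2=0x3a R3=0x9a  N=1 Z=0
after  1: R0=0xfb R1=0x9a R2=0x3a R3=0x9a  N=1 Z=0
after  2: R0=0x35 R1=0x9a R2=0x3a R3=0x9a  N=0 Z=0
after  3: R0=0x35 R1=0x9a R2=0x3a R3=0x10  N=0 Z=0
after  4: R0=0x35 R1=0xba R2=0x3a R3=0x10  N=1 Z=0
after  5: R0=0x35 R1=0xba R2=0xba R3=0x10  N=1 Z=0
-- IRQ taken; context saved, return-PC = 6 --
mismatch: R0: reported 0x3d vs actual 0x35

BAD = R0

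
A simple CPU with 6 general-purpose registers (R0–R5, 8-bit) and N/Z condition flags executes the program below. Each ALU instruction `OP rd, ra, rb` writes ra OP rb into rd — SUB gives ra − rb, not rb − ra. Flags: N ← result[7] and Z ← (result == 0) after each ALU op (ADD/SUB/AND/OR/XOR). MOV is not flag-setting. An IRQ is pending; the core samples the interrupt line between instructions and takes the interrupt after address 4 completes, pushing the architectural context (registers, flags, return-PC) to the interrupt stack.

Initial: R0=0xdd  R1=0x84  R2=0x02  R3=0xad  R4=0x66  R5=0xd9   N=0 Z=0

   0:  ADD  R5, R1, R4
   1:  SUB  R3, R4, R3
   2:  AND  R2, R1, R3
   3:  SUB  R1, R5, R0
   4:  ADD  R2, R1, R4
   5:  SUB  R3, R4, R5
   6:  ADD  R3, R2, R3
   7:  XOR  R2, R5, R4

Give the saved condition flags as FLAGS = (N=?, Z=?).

after  0: R0=0xdd R1=0x84 R2=0x02 R3=0xad R4=0x66 R5=0xea  N=1 Z=0
after  1: R0=0xdd R1=0x84 R2=0x02 R3=0xb9 R4=0x66 R5=0xea  N=1 Z=0
after  2: R0=0xdd R1=0x84 R2=0x80 R3=0xb9 R4=0x66 R5=0xea  N=1 Z=0
after  3: R0=0xdd R1=0x0d R2=0x80 R3=0xb9 R4=0x66 R5=0xea  N=0 Z=0
after  4: R0=0xdd R1=0x0d R2=0x73 R3=0xb9 R4=0x66 R5=0xea  N=0 Z=0
-- IRQ taken; context saved, return-PC = 5 --

FLAGS = (N=0, Z=0)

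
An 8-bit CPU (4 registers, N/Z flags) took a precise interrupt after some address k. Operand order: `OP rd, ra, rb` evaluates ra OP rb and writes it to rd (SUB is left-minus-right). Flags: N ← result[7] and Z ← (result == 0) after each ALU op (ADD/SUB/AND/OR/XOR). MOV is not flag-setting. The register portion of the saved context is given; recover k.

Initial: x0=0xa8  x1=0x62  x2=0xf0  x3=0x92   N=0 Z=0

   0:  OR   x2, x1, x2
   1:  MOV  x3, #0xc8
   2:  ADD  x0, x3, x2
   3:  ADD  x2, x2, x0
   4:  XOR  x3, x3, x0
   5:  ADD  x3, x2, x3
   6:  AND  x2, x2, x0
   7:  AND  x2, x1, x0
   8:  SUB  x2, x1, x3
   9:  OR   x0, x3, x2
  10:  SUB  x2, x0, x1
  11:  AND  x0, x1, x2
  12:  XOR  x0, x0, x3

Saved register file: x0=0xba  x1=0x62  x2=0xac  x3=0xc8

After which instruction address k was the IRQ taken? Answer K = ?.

K = 3

after  0: x0=0xa8 x1=0x62 x2=0xf2 x3=0x92  N=1 Z=0
after  1: x0=0xa8 x1=0x62 x2=0xf2 x3=0xc8  N=1 Z=0
after  2: x0=0xba x1=0x62 x2=0xf2 x3=0xc8  N=1 Z=0
after  3: x0=0xba x1=0x62 x2=0xac x3=0xc8  N=1 Z=0
-- IRQ taken; context saved, return-PC = 4 --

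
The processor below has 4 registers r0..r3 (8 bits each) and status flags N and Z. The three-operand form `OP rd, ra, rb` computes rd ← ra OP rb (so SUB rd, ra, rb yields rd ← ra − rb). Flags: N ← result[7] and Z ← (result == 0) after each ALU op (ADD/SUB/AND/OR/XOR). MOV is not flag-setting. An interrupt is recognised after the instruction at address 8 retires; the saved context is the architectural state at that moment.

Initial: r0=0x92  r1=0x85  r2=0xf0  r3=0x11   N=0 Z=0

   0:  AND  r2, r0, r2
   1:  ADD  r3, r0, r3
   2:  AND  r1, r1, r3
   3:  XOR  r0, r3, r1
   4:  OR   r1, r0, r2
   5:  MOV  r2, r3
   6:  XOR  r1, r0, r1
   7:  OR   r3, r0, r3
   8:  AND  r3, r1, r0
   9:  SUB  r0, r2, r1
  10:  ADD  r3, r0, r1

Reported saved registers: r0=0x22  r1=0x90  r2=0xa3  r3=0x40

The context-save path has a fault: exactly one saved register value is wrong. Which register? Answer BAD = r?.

after  0: r0=0x92 r1=0x85 r2=0x90 r3=0x11  N=1 Z=0
after  1: r0=0x92 r1=0x85 r2=0x90 r3=0xa3  N=1 Z=0
after  2: r0=0x92 r1=0x81 r2=0x90 r3=0xa3  N=1 Z=0
after  3: r0=0x22 r1=0x81 r2=0x90 r3=0xa3  N=0 Z=0
after  4: r0=0x22 r1=0xb2 r2=0x90 r3=0xa3  N=1 Z=0
after  5: r0=0x22 r1=0xb2 r2=0xa3 r3=0xa3  N=1 Z=0
after  6: r0=0x22 r1=0x90 r2=0xa3 r3=0xa3  N=1 Z=0
after  7: r0=0x22 r1=0x90 r2=0xa3 r3=0xa3  N=1 Z=0
after  8: r0=0x22 r1=0x90 r2=0xa3 r3=0x00  N=0 Z=1
-- IRQ taken; context saved, return-PC = 9 --
mismatch: r3: reported 0x40 vs actual 0x00

BAD = r3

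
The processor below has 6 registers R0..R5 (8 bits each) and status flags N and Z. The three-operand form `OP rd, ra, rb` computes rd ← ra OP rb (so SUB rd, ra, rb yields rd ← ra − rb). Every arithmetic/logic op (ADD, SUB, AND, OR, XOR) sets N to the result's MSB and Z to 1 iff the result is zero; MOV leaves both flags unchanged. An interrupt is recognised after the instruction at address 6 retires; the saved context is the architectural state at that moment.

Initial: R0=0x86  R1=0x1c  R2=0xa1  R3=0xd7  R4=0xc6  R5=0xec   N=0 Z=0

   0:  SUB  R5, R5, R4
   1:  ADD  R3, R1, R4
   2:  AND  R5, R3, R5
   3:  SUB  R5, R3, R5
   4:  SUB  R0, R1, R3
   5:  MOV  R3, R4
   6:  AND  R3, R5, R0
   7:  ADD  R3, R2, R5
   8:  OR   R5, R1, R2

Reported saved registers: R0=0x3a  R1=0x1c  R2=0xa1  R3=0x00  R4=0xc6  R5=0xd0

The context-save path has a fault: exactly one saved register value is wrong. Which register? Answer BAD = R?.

BAD = R5

after  0: R0=0x86 R1=0x1c R2=0xa1 R3=0xd7 R4=0xc6 R5=0x26  N=0 Z=0
after  1: R0=0x86 R1=0x1c R2=0xa1 R3=0xe2 R4=0xc6 R5=0x26  N=1 Z=0
after  2: R0=0x86 R1=0x1c R2=0xa1 R3=0xe2 R4=0xc6 R5=0x22  N=0 Z=0
after  3: R0=0x86 R1=0x1c R2=0xa1 R3=0xe2 R4=0xc6 R5=0xc0  N=1 Z=0
after  4: R0=0x3a R1=0x1c R2=0xa1 R3=0xe2 R4=0xc6 R5=0xc0  N=0 Z=0
after  5: R0=0x3a R1=0x1c R2=0xa1 R3=0xc6 R4=0xc6 R5=0xc0  N=0 Z=0
after  6: R0=0x3a R1=0x1c R2=0xa1 R3=0x00 R4=0xc6 R5=0xc0  N=0 Z=1
-- IRQ taken; context saved, return-PC = 7 --
mismatch: R5: reported 0xd0 vs actual 0xc0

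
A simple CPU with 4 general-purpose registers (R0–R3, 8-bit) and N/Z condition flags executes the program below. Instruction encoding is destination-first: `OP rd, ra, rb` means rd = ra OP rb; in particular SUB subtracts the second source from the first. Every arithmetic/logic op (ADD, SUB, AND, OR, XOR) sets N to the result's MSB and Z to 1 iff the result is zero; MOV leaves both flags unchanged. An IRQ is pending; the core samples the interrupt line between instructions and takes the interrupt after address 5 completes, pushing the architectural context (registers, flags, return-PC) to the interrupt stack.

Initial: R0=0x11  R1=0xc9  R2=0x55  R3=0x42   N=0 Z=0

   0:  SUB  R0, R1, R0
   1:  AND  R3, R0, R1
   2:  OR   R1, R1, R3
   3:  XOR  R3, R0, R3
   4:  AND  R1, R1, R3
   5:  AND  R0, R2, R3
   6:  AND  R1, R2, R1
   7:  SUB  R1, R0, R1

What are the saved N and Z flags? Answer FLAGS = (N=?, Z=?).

FLAGS = (N=0, Z=0)

after  0: R0=0xb8 R1=0xc9 R2=0x55 R3=0x42  N=1 Z=0
after  1: R0=0xb8 R1=0xc9 R2=0x55 R3=0x88  N=1 Z=0
after  2: R0=0xb8 R1=0xc9 R2=0x55 R3=0x88  N=1 Z=0
after  3: R0=0xb8 R1=0xc9 R2=0x55 R3=0x30  N=0 Z=0
after  4: R0=0xb8 R1=0x00 R2=0x55 R3=0x30  N=0 Z=1
after  5: R0=0x10 R1=0x00 R2=0x55 R3=0x30  N=0 Z=0
-- IRQ taken; context saved, return-PC = 6 --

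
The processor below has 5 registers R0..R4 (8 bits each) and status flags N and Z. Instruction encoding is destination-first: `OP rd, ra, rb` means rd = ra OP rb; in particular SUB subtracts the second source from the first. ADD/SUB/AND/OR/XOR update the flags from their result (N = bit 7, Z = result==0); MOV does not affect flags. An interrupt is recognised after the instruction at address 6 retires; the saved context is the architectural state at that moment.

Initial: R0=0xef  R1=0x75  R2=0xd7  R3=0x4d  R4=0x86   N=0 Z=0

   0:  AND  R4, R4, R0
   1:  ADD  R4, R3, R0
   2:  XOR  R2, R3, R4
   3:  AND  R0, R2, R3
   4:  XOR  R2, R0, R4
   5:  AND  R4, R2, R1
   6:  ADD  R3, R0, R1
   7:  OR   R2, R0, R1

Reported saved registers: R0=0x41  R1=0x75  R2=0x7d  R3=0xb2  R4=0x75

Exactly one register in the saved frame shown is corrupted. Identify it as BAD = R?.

after  0: R0=0xef R1=0x75 R2=0xd7 R3=0x4d R4=0x86  N=1 Z=0
after  1: R0=0xef R1=0x75 R2=0xd7 R3=0x4d R4=0x3c  N=0 Z=0
after  2: R0=0xef R1=0x75 R2=0x71 R3=0x4d R4=0x3c  N=0 Z=0
after  3: R0=0x41 R1=0x75 R2=0x71 R3=0x4d R4=0x3c  N=0 Z=0
after  4: R0=0x41 R1=0x75 R2=0x7d R3=0x4d R4=0x3c  N=0 Z=0
after  5: R0=0x41 R1=0x75 R2=0x7d R3=0x4d R4=0x75  N=0 Z=0
after  6: R0=0x41 R1=0x75 R2=0x7d R3=0xb6 R4=0x75  N=1 Z=0
-- IRQ taken; context saved, return-PC = 7 --
mismatch: R3: reported 0xb2 vs actual 0xb6

BAD = R3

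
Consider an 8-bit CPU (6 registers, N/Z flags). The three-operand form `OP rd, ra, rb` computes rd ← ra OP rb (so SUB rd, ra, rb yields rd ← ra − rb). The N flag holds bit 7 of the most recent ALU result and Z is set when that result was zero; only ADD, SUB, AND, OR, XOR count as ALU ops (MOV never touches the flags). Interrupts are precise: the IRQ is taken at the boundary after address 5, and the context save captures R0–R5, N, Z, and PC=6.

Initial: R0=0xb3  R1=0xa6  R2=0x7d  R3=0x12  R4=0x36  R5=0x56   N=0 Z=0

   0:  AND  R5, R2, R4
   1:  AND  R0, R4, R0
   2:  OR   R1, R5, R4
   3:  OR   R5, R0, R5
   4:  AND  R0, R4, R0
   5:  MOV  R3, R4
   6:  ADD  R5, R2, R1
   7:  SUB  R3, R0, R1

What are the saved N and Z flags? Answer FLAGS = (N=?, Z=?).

after  0: R0=0xb3 R1=0xa6 R2=0x7d R3=0x12 R4=0x36 R5=0x34  N=0 Z=0
after  1: R0=0x32 R1=0xa6 R2=0x7d R3=0x12 R4=0x36 R5=0x34  N=0 Z=0
after  2: R0=0x32 R1=0x36 R2=0x7d R3=0x12 R4=0x36 R5=0x34  N=0 Z=0
after  3: R0=0x32 R1=0x36 R2=0x7d R3=0x12 R4=0x36 R5=0x36  N=0 Z=0
after  4: R0=0x32 R1=0x36 R2=0x7d R3=0x12 R4=0x36 R5=0x36  N=0 Z=0
after  5: R0=0x32 R1=0x36 R2=0x7d R3=0x36 R4=0x36 R5=0x36  N=0 Z=0
-- IRQ taken; context saved, return-PC = 6 --

FLAGS = (N=0, Z=0)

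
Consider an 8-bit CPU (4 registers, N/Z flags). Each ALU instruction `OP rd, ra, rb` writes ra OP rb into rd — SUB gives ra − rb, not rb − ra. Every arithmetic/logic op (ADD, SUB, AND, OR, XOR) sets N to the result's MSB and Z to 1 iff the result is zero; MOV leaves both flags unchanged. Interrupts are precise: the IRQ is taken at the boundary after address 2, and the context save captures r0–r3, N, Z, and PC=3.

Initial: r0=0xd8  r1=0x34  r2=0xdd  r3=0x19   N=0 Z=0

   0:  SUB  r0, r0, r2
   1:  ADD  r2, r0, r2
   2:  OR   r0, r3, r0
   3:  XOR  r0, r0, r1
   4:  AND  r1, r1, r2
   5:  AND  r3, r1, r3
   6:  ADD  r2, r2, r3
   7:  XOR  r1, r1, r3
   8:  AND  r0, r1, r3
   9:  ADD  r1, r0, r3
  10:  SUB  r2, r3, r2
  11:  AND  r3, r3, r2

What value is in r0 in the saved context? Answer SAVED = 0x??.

SAVED = 0xfb

after  0: r0=0xfb r1=0x34 r2=0xdd r3=0x19  N=1 Z=0
after  1: r0=0xfb r1=0x34 r2=0xd8 r3=0x19  N=1 Z=0
after  2: r0=0xfb r1=0x34 r2=0xd8 r3=0x19  N=1 Z=0
-- IRQ taken; context saved, return-PC = 3 --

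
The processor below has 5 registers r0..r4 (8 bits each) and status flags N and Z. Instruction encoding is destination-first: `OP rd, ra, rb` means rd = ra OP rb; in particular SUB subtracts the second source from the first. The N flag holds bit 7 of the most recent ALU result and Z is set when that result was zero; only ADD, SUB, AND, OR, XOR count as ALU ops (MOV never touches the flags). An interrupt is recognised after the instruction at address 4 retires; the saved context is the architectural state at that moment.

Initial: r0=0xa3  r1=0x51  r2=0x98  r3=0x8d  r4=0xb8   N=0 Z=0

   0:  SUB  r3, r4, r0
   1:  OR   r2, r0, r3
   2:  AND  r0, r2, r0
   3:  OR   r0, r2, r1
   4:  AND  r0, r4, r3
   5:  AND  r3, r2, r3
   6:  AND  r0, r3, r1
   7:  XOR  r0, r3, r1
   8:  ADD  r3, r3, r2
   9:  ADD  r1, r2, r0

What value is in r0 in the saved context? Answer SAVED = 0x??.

after  0: r0=0xa3 r1=0x51 r2=0x98 r3=0x15 r4=0xb8  N=0 Z=0
after  1: r0=0xa3 r1=0x51 r2=0xb7 r3=0x15 r4=0xb8  N=1 Z=0
after  2: r0=0xa3 r1=0x51 r2=0xb7 r3=0x15 r4=0xb8  N=1 Z=0
after  3: r0=0xf7 r1=0x51 r2=0xb7 r3=0x15 r4=0xb8  N=1 Z=0
after  4: r0=0x10 r1=0x51 r2=0xb7 r3=0x15 r4=0xb8  N=0 Z=0
-- IRQ taken; context saved, return-PC = 5 --

SAVED = 0x10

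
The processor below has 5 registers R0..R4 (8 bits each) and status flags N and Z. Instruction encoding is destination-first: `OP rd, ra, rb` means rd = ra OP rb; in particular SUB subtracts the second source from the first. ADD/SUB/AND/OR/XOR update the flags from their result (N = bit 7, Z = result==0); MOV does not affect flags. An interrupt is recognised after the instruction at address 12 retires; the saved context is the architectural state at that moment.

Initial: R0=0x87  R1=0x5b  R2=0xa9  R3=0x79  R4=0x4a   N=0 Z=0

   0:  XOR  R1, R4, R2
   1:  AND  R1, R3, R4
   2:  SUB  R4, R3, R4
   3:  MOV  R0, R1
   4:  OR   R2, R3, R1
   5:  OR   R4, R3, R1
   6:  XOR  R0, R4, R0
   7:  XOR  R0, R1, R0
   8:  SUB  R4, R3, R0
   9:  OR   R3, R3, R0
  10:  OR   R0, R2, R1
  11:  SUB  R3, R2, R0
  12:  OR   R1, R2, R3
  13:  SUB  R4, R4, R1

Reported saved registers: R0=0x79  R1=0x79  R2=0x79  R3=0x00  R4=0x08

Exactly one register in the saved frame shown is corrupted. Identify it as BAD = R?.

BAD = R4

after  0: R0=0x87 R1=0xe3 R2=0xa9 R3=0x79 R4=0x4a  N=1 Z=0
after  1: R0=0x87 R1=0x48 R2=0xa9 R3=0x79 R4=0x4a  N=0 Z=0
after  2: R0=0x87 R1=0x48 R2=0xa9 R3=0x79 R4=0x2f  N=0 Z=0
after  3: R0=0x48 R1=0x48 R2=0xa9 R3=0x79 R4=0x2f  N=0 Z=0
after  4: R0=0x48 R1=0x48 R2=0x79 R3=0x79 R4=0x2f  N=0 Z=0
after  5: R0=0x48 R1=0x48 R2=0x79 R3=0x79 R4=0x79  N=0 Z=0
after  6: R0=0x31 R1=0x48 R2=0x79 R3=0x79 R4=0x79  N=0 Z=0
after  7: R0=0x79 R1=0x48 R2=0x79 R3=0x79 R4=0x79  N=0 Z=0
after  8: R0=0x79 R1=0x48 R2=0x79 R3=0x79 R4=0x00  N=0 Z=1
after  9: R0=0x79 R1=0x48 R2=0x79 R3=0x79 R4=0x00  N=0 Z=0
after 10: R0=0x79 R1=0x48 R2=0x79 R3=0x79 R4=0x00  N=0 Z=0
after 11: R0=0x79 R1=0x48 R2=0x79 R3=0x00 R4=0x00  N=0 Z=1
after 12: R0=0x79 R1=0x79 R2=0x79 R3=0x00 R4=0x00  N=0 Z=0
-- IRQ taken; context saved, return-PC = 13 --
mismatch: R4: reported 0x08 vs actual 0x00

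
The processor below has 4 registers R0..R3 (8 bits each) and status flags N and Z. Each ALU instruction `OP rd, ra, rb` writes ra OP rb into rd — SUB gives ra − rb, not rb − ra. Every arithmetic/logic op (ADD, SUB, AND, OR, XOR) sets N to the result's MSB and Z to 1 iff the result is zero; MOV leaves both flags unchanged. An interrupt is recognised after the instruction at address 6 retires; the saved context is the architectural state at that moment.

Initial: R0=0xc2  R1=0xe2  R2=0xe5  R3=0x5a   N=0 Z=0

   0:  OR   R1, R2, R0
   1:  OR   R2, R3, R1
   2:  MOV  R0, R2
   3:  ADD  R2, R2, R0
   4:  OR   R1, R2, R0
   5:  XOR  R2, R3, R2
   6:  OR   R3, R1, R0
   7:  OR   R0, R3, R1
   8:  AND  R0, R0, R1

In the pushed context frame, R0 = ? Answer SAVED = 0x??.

SAVED = 0xff

after  0: R0=0xc2 R1=0xe7 R2=0xe5 R3=0x5a  N=1 Z=0
after  1: R0=0xc2 R1=0xe7 R2=0xff R3=0x5a  N=1 Z=0
after  2: R0=0xff R1=0xe7 R2=0xff R3=0x5a  N=1 Z=0
after  3: R0=0xff R1=0xe7 R2=0xfe R3=0x5a  N=1 Z=0
after  4: R0=0xff R1=0xff R2=0xfe R3=0x5a  N=1 Z=0
after  5: R0=0xff R1=0xff R2=0xa4 R3=0x5a  N=1 Z=0
after  6: R0=0xff R1=0xff R2=0xa4 R3=0xff  N=1 Z=0
-- IRQ taken; context saved, return-PC = 7 --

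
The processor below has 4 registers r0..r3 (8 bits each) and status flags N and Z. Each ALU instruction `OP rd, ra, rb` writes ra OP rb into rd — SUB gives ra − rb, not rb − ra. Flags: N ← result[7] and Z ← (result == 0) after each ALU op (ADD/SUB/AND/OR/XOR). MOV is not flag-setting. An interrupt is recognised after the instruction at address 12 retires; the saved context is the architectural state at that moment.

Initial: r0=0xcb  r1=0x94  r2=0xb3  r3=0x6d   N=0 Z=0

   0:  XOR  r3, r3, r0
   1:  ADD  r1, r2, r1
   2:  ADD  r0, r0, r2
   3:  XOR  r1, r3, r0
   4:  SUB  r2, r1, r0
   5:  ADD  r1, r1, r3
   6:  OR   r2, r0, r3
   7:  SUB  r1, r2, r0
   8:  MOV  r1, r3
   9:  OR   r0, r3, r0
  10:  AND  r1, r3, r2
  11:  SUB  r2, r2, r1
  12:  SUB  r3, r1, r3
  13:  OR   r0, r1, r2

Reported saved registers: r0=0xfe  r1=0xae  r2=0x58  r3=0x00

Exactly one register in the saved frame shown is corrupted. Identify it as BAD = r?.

BAD = r1

after  0: r0=0xcb r1=0x94 r2=0xb3 r3=0xa6  N=1 Z=0
after  1: r0=0xcb r1=0x47 r2=0xb3 r3=0xa6  N=0 Z=0
after  2: r0=0x7e r1=0x47 r2=0xb3 r3=0xa6  N=0 Z=0
after  3: r0=0x7e r1=0xd8 r2=0xb3 r3=0xa6  N=1 Z=0
after  4: r0=0x7e r1=0xd8 r2=0x5a r3=0xa6  N=0 Z=0
after  5: r0=0x7e r1=0x7e r2=0x5a r3=0xa6  N=0 Z=0
after  6: r0=0x7e r1=0x7e r2=0xfe r3=0xa6  N=1 Z=0
after  7: r0=0x7e r1=0x80 r2=0xfe r3=0xa6  N=1 Z=0
after  8: r0=0x7e r1=0xa6 r2=0xfe r3=0xa6  N=1 Z=0
after  9: r0=0xfe r1=0xa6 r2=0xfe r3=0xa6  N=1 Z=0
after 10: r0=0xfe r1=0xa6 r2=0xfe r3=0xa6  N=1 Z=0
after 11: r0=0xfe r1=0xa6 r2=0x58 r3=0xa6  N=0 Z=0
after 12: r0=0xfe r1=0xa6 r2=0x58 r3=0x00  N=0 Z=1
-- IRQ taken; context saved, return-PC = 13 --
mismatch: r1: reported 0xae vs actual 0xa6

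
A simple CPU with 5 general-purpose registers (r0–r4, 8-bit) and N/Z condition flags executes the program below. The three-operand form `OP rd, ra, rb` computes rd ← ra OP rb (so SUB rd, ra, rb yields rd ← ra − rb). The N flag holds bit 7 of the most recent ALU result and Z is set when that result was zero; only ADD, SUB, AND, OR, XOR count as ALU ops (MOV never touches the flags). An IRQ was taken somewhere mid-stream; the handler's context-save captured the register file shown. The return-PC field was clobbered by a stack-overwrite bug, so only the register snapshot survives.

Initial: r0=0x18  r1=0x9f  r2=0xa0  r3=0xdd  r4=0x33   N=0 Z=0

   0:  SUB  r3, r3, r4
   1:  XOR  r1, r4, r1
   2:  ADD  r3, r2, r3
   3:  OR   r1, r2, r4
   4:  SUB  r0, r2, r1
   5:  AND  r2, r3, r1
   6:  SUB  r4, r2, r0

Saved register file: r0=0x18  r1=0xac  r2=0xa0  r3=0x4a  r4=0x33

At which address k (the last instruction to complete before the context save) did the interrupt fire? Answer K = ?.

K = 2

after  0: r0=0x18 r1=0x9f r2=0xa0 r3=0xaa r4=0x33  N=1 Z=0
after  1: r0=0x18 r1=0xac r2=0xa0 r3=0xaa r4=0x33  N=1 Z=0
after  2: r0=0x18 r1=0xac r2=0xa0 r3=0x4a r4=0x33  N=0 Z=0
-- IRQ taken; context saved, return-PC = 3 --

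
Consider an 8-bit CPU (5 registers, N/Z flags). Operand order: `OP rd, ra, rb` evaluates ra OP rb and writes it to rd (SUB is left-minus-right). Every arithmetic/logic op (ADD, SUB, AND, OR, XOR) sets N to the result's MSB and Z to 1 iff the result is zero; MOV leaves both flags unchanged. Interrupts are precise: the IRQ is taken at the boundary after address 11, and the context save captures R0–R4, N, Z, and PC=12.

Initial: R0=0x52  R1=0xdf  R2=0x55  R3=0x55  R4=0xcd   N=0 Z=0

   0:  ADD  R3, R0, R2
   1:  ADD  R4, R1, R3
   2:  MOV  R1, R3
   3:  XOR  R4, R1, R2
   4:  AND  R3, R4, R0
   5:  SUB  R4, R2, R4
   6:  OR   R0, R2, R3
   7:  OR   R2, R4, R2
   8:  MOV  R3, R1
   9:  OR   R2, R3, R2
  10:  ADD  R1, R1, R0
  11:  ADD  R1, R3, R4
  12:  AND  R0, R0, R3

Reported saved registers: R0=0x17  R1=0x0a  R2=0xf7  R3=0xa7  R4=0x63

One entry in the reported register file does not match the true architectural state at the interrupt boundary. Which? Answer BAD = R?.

after  0: R0=0x52 R1=0xdf R2=0x55 R3=0xa7 R4=0xcd  N=1 Z=0
after  1: R0=0x52 R1=0xdf R2=0x55 R3=0xa7 R4=0x86  N=1 Z=0
after  2: R0=0x52 R1=0xa7 R2=0x55 R3=0xa7 R4=0x86  N=1 Z=0
after  3: R0=0x52 R1=0xa7 R2=0x55 R3=0xa7 R4=0xf2  N=1 Z=0
after  4: R0=0x52 R1=0xa7 R2=0x55 R3=0x52 R4=0xf2  N=0 Z=0
after  5: R0=0x52 R1=0xa7 R2=0x55 R3=0x52 R4=0x63  N=0 Z=0
after  6: R0=0x57 R1=0xa7 R2=0x55 R3=0x52 R4=0x63  N=0 Z=0
after  7: R0=0x57 R1=0xa7 R2=0x77 R3=0x52 R4=0x63  N=0 Z=0
after  8: R0=0x57 R1=0xa7 R2=0x77 R3=0xa7 R4=0x63  N=0 Z=0
after  9: R0=0x57 R1=0xa7 R2=0xf7 R3=0xa7 R4=0x63  N=1 Z=0
after 10: R0=0x57 R1=0xfe R2=0xf7 R3=0xa7 R4=0x63  N=1 Z=0
after 11: R0=0x57 R1=0x0a R2=0xf7 R3=0xa7 R4=0x63  N=0 Z=0
-- IRQ taken; context saved, return-PC = 12 --
mismatch: R0: reported 0x17 vs actual 0x57

BAD = R0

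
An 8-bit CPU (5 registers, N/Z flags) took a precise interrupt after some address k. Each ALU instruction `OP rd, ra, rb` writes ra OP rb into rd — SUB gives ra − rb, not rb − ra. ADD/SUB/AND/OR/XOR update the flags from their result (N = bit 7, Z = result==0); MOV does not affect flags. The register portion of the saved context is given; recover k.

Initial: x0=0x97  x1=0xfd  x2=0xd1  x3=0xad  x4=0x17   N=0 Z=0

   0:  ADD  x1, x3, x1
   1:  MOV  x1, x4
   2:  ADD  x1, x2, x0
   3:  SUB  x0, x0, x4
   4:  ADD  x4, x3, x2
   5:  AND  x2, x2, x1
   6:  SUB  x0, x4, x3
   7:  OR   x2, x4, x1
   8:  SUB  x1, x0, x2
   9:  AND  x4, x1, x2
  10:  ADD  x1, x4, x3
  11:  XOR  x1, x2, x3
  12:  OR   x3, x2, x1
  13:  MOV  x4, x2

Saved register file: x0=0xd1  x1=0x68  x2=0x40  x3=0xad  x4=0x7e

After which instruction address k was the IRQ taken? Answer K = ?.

K = 6

after  0: x0=0x97 x1=0xaa x2=0xd1 x3=0xad x4=0x17  N=1 Z=0
after  1: x0=0x97 x1=0x17 x2=0xd1 x3=0xad x4=0x17  N=1 Z=0
after  2: x0=0x97 x1=0x68 x2=0xd1 x3=0xad x4=0x17  N=0 Z=0
after  3: x0=0x80 x1=0x68 x2=0xd1 x3=0xad x4=0x17  N=1 Z=0
after  4: x0=0x80 x1=0x68 x2=0xd1 x3=0xad x4=0x7e  N=0 Z=0
after  5: x0=0x80 x1=0x68 x2=0x40 x3=0xad x4=0x7e  N=0 Z=0
after  6: x0=0xd1 x1=0x68 x2=0x40 x3=0xad x4=0x7e  N=1 Z=0
-- IRQ taken; context saved, return-PC = 7 --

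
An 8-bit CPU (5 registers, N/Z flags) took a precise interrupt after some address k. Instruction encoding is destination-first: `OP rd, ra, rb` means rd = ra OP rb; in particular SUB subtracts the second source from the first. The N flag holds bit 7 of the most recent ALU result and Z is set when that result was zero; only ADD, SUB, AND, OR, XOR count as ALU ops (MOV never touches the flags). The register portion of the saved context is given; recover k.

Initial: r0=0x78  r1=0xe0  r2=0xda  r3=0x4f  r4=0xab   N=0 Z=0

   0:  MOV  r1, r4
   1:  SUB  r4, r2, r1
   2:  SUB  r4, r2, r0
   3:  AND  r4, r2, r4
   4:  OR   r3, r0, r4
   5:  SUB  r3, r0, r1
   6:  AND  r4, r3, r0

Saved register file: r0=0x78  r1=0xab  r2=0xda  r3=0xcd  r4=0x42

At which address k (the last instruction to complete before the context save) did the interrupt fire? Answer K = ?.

K = 5

after  0: r0=0x78 r1=0xab r2=0xda r3=0x4f r4=0xab  N=0 Z=0
after  1: r0=0x78 r1=0xab r2=0xda r3=0x4f r4=0x2f  N=0 Z=0
after  2: r0=0x78 r1=0xab r2=0xda r3=0x4f r4=0x62  N=0 Z=0
after  3: r0=0x78 r1=0xab r2=0xda r3=0x4f r4=0x42  N=0 Z=0
after  4: r0=0x78 r1=0xab r2=0xda r3=0x7a r4=0x42  N=0 Z=0
after  5: r0=0x78 r1=0xab r2=0xda r3=0xcd r4=0x42  N=1 Z=0
-- IRQ taken; context saved, return-PC = 6 --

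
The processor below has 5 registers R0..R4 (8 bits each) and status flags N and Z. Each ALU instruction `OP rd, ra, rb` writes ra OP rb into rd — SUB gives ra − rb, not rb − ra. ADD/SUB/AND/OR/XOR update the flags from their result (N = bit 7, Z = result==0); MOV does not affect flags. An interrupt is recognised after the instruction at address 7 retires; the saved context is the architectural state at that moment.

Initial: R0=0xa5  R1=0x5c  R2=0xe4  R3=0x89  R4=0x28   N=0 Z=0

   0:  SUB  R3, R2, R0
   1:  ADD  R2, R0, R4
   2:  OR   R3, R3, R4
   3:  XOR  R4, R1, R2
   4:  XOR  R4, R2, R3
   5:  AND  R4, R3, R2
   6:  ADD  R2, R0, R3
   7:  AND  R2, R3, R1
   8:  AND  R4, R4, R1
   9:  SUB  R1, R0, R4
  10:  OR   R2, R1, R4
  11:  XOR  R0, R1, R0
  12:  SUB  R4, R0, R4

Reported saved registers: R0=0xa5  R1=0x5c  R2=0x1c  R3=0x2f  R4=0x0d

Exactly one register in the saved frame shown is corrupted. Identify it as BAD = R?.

BAD = R3

after  0: R0=0xa5 R1=0x5c R2=0xe4 R3=0x3f R4=0x28  N=0 Z=0
after  1: R0=0xa5 R1=0x5c R2=0xcd R3=0x3f R4=0x28  N=1 Z=0
after  2: R0=0xa5 R1=0x5c R2=0xcd R3=0x3f R4=0x28  N=0 Z=0
after  3: R0=0xa5 R1=0x5c R2=0xcd R3=0x3f R4=0x91  N=1 Z=0
after  4: R0=0xa5 R1=0x5c R2=0xcd R3=0x3f R4=0xf2  N=1 Z=0
after  5: R0=0xa5 R1=0x5c R2=0xcd R3=0x3f R4=0x0d  N=0 Z=0
after  6: R0=0xa5 R1=0x5c R2=0xe4 R3=0x3f R4=0x0d  N=1 Z=0
after  7: R0=0xa5 R1=0x5c R2=0x1c R3=0x3f R4=0x0d  N=0 Z=0
-- IRQ taken; context saved, return-PC = 8 --
mismatch: R3: reported 0x2f vs actual 0x3f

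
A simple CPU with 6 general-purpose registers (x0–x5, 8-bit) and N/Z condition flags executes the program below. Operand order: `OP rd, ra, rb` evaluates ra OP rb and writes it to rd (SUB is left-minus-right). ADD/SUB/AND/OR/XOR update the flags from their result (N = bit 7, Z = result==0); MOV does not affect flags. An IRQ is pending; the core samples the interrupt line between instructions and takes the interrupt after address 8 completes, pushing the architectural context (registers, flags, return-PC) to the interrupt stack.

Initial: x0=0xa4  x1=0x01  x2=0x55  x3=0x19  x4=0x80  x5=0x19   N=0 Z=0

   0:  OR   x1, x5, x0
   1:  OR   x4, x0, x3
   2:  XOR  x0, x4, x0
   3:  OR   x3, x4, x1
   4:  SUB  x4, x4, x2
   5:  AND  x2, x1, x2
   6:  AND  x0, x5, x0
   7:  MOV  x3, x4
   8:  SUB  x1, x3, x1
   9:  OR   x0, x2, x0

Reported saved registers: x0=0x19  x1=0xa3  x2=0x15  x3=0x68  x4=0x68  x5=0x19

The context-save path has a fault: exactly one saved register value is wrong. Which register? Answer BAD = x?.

after  0: x0=0xa4 x1=0xbd x2=0x55 x3=0x19 x4=0x80 x5=0x19  N=1 Z=0
after  1: x0=0xa4 x1=0xbd x2=0x55 x3=0x19 x4=0xbd x5=0x19  N=1 Z=0
after  2: x0=0x19 x1=0xbd x2=0x55 x3=0x19 x4=0xbd x5=0x19  N=0 Z=0
after  3: x0=0x19 x1=0xbd x2=0x55 x3=0xbd x4=0xbd x5=0x19  N=1 Z=0
after  4: x0=0x19 x1=0xbd x2=0x55 x3=0xbd x4=0x68 x5=0x19  N=0 Z=0
after  5: x0=0x19 x1=0xbd x2=0x15 x3=0xbd x4=0x68 x5=0x19  N=0 Z=0
after  6: x0=0x19 x1=0xbd x2=0x15 x3=0xbd x4=0x68 x5=0x19  N=0 Z=0
after  7: x0=0x19 x1=0xbd x2=0x15 x3=0x68 x4=0x68 x5=0x19  N=0 Z=0
after  8: x0=0x19 x1=0xab x2=0x15 x3=0x68 x4=0x68 x5=0x19  N=1 Z=0
-- IRQ taken; context saved, return-PC = 9 --
mismatch: x1: reported 0xa3 vs actual 0xab

BAD = x1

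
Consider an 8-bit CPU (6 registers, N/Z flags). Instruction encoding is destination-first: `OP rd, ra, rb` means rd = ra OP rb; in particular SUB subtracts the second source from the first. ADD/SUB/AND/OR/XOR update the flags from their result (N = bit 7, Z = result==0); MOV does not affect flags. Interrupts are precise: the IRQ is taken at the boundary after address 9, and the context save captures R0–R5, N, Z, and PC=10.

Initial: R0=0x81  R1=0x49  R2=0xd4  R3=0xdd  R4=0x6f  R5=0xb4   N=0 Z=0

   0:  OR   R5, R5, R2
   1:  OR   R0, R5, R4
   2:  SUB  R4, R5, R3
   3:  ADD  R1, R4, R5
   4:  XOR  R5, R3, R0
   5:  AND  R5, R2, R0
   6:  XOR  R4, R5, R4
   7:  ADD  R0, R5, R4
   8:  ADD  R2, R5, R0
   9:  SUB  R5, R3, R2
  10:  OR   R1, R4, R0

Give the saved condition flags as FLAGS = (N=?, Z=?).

FLAGS = (N=0, Z=0)

after  0: R0=0x81 R1=0x49 R2=0xd4 R3=0xdd R4=0x6f R5=0xf4  N=1 Z=0
after  1: R0=0xff R1=0x49 R2=0xd4 R3=0xdd R4=0x6f R5=0xf4  N=1 Z=0
after  2: R0=0xff R1=0x49 R2=0xd4 R3=0xdd R4=0x17 R5=0xf4  N=0 Z=0
after  3: R0=0xff R1=0x0b R2=0xd4 R3=0xdd R4=0x17 R5=0xf4  N=0 Z=0
after  4: R0=0xff R1=0x0b R2=0xd4 R3=0xdd R4=0x17 R5=0x22  N=0 Z=0
after  5: R0=0xff R1=0x0b R2=0xd4 R3=0xdd R4=0x17 R5=0xd4  N=1 Z=0
after  6: R0=0xff R1=0x0b R2=0xd4 R3=0xdd R4=0xc3 R5=0xd4  N=1 Z=0
after  7: R0=0x97 R1=0x0b R2=0xd4 R3=0xdd R4=0xc3 R5=0xd4  N=1 Z=0
after  8: R0=0x97 R1=0x0b R2=0x6b R3=0xdd R4=0xc3 R5=0xd4  N=0 Z=0
after  9: R0=0x97 R1=0x0b R2=0x6b R3=0xdd R4=0xc3 R5=0x72  N=0 Z=0
-- IRQ taken; context saved, return-PC = 10 --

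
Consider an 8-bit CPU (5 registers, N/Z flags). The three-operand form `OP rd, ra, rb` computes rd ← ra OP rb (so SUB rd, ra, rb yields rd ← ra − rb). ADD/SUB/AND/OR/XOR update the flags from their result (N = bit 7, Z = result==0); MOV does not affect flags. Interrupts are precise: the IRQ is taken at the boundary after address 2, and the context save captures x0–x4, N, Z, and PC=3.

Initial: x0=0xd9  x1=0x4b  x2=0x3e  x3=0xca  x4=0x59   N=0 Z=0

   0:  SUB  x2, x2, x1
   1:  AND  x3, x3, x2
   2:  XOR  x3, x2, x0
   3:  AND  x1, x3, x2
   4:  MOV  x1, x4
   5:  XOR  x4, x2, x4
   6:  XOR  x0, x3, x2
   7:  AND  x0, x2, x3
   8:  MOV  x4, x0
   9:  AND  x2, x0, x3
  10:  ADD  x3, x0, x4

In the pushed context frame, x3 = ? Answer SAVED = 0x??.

after  0: x0=0xd9 x1=0x4b x2=0xf3 x3=0xca x4=0x59  N=1 Z=0
after  1: x0=0xd9 x1=0x4b x2=0xf3 x3=0xc2 x4=0x59  N=1 Z=0
after  2: x0=0xd9 x1=0x4b x2=0xf3 x3=0x2a x4=0x59  N=0 Z=0
-- IRQ taken; context saved, return-PC = 3 --

SAVED = 0x2a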